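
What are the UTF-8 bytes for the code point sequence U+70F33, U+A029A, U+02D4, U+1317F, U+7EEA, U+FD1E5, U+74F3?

F1 B0 BC B3 F2 A0 8A 9A CB 94 F0 93 85 BF E7 BB AA F3 BD 87 A5 E7 93 B3

U+70F33: 4-byte form → F1 B0 BC B3.
U+A029A: 4-byte form → F2 A0 8A 9A.
U+02D4: 2-byte form → CB 94.
U+1317F: 4-byte form → F0 93 85 BF.
U+7EEA: 3-byte form → E7 BB AA.
U+FD1E5: 4-byte form → F3 BD 87 A5.
U+74F3: 3-byte form → E7 93 B3.
Concatenated (24 bytes): F1 B0 BC B3 F2 A0 8A 9A CB 94 F0 93 85 BF E7 BB AA F3 BD 87 A5 E7 93 B3.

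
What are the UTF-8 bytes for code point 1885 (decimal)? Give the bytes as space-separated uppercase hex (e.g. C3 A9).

DD 9D

U+075D = 0x75D = 1885 decimal. In range U+0080–U+07FF → 2-byte form: 110xxxxx 10xxxxxx.
Binary (11 bits): 11101011101.
Split 5+6: 11101 | 011101.
Byte 1: 11011101 = 0xDD.
Byte 2: 10011101 = 0x9D.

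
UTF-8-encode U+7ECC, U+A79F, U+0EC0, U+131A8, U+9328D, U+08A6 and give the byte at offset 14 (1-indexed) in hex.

0xF2

1-indexed offset 14 is 0-indexed offset 13.
U+7ECC → 3-byte form E7 BB 8C at offsets 0–2.
U+A79F → 3-byte form EA 9E 9F at offsets 3–5.
U+0EC0 → 3-byte form E0 BB 80 at offsets 6–8.
U+131A8 → 4-byte form F0 93 86 A8 at offsets 9–12.
U+9328D → 4-byte form F2 93 8A 8D at offsets 13–16.
Offset 13 falls in char 5's range; it's byte 1 of F2 93 8A 8D = 0xF2.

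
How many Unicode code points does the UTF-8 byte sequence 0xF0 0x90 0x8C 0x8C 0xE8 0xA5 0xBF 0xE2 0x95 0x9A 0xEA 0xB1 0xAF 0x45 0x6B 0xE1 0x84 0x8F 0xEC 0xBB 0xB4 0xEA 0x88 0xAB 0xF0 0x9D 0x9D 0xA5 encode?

Byte at offset 0: 0xF0 = 11110000 → 4-byte char (#1). Advance 4.
Byte at offset 4: 0xE8 = 11101000 → 3-byte char (#2). Advance 3.
Byte at offset 7: 0xE2 = 11100010 → 3-byte char (#3). Advance 3.
Byte at offset 10: 0xEA = 11101010 → 3-byte char (#4). Advance 3.
Byte at offset 13: 0x45 = 01000101 → 1-byte char (#5). Advance 1.
Byte at offset 14: 0x6B = 01101011 → 1-byte char (#6). Advance 1.
Byte at offset 15: 0xE1 = 11100001 → 3-byte char (#7). Advance 3.
Byte at offset 18: 0xEC = 11101100 → 3-byte char (#8). Advance 3.
Byte at offset 21: 0xEA = 11101010 → 3-byte char (#9). Advance 3.
Byte at offset 24: 0xF0 = 11110000 → 4-byte char (#10). Advance 4.
Reached end at offset 28 after 10 code points.

10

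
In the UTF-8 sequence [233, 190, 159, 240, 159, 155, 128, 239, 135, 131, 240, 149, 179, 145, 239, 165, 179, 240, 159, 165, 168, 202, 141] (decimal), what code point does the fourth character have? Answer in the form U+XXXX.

Offset 0: leading byte 0xE9 = 11101001 → 3-byte char #1 = E9 BE 9F.
Offset 3: leading byte 0xF0 = 11110000 → 4-byte char #2 = F0 9F 9B 80.
Offset 7: leading byte 0xEF = 11101111 → 3-byte char #3 = EF 87 83.
Offset 10: leading byte 0xF0 = 11110000 → 4-byte char #4 = F0 95 B3 91.
Leading byte 0xF0 = 11110000 matches 11110xxx → 4-byte sequence.
Byte 1: 0xF0 = 11110000, payload 000 (3 bits).
Byte 2: 0x95 = 10010101 (10xxxxxx ✓), payload 010101.
Byte 3: 0xB3 = 10110011 (10xxxxxx ✓), payload 110011.
Byte 4: 0x91 = 10010001 (10xxxxxx ✓), payload 010001.
Concatenate: 000010101110011010001 = 0x15CD1 (21 bits → U+15CD1).

U+15CD1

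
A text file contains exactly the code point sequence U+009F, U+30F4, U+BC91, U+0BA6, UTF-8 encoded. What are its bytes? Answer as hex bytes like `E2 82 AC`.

U+009F: 2-byte form → C2 9F.
U+30F4: 3-byte form → E3 83 B4.
U+BC91: 3-byte form → EB B2 91.
U+0BA6: 3-byte form → E0 AE A6.
Concatenated (11 bytes): C2 9F E3 83 B4 EB B2 91 E0 AE A6.

C2 9F E3 83 B4 EB B2 91 E0 AE A6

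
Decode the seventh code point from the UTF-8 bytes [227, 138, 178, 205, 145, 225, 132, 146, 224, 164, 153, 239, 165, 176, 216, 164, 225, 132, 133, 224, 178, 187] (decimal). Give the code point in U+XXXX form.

Offset 0: leading byte 0xE3 = 11100011 → 3-byte char #1 = E3 8A B2.
Offset 3: leading byte 0xCD = 11001101 → 2-byte char #2 = CD 91.
Offset 5: leading byte 0xE1 = 11100001 → 3-byte char #3 = E1 84 92.
Offset 8: leading byte 0xE0 = 11100000 → 3-byte char #4 = E0 A4 99.
Offset 11: leading byte 0xEF = 11101111 → 3-byte char #5 = EF A5 B0.
Offset 14: leading byte 0xD8 = 11011000 → 2-byte char #6 = D8 A4.
Offset 16: leading byte 0xE1 = 11100001 → 3-byte char #7 = E1 84 85.
Leading byte 0xE1 = 11100001 matches 1110xxxx → 3-byte sequence.
Byte 1: 0xE1 = 11100001, payload 0001 (4 bits).
Byte 2: 0x84 = 10000100 (10xxxxxx ✓), payload 000100.
Byte 3: 0x85 = 10000101 (10xxxxxx ✓), payload 000101.
Concatenate: 0001000100000101 = 0x1105 (16 bits → U+1105).

U+1105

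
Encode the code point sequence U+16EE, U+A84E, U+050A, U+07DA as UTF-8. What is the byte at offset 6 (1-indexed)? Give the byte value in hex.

0x8E

1-indexed offset 6 is 0-indexed offset 5.
U+16EE → 3-byte form E1 9B AE at offsets 0–2.
U+A84E → 3-byte form EA A1 8E at offsets 3–5.
Offset 5 falls in char 2's range; it's byte 3 of EA A1 8E = 0x8E.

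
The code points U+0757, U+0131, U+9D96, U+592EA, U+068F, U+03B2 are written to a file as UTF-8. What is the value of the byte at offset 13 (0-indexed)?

0xCE

U+0757 → 2-byte form DD 97 at offsets 0–1.
U+0131 → 2-byte form C4 B1 at offsets 2–3.
U+9D96 → 3-byte form E9 B6 96 at offsets 4–6.
U+592EA → 4-byte form F1 99 8B AA at offsets 7–10.
U+068F → 2-byte form DA 8F at offsets 11–12.
U+03B2 → 2-byte form CE B2 at offsets 13–14.
Offset 13 falls in char 6's range; it's byte 1 of CE B2 = 0xCE.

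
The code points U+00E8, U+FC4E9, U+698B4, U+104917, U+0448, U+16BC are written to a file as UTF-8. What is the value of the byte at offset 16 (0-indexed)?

0xE1

U+00E8 → 2-byte form C3 A8 at offsets 0–1.
U+FC4E9 → 4-byte form F3 BC 93 A9 at offsets 2–5.
U+698B4 → 4-byte form F1 A9 A2 B4 at offsets 6–9.
U+104917 → 4-byte form F4 84 A4 97 at offsets 10–13.
U+0448 → 2-byte form D1 88 at offsets 14–15.
U+16BC → 3-byte form E1 9A BC at offsets 16–18.
Offset 16 falls in char 6's range; it's byte 1 of E1 9A BC = 0xE1.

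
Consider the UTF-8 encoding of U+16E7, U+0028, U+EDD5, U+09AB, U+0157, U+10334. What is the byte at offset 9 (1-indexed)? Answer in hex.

0xA6

1-indexed offset 9 is 0-indexed offset 8.
U+16E7 → 3-byte form E1 9B A7 at offsets 0–2.
U+0028 → 1-byte form 28 at offsets 3–3.
U+EDD5 → 3-byte form EE B7 95 at offsets 4–6.
U+09AB → 3-byte form E0 A6 AB at offsets 7–9.
Offset 8 falls in char 4's range; it's byte 2 of E0 A6 AB = 0xA6.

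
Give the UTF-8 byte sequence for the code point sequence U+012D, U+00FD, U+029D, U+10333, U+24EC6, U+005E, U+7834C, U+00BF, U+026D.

U+012D: 2-byte form → C4 AD.
U+00FD: 2-byte form → C3 BD.
U+029D: 2-byte form → CA 9D.
U+10333: 4-byte form → F0 90 8C B3.
U+24EC6: 4-byte form → F0 A4 BB 86.
U+005E: 1-byte form → 5E.
U+7834C: 4-byte form → F1 B8 8D 8C.
U+00BF: 2-byte form → C2 BF.
U+026D: 2-byte form → C9 AD.
Concatenated (23 bytes): C4 AD C3 BD CA 9D F0 90 8C B3 F0 A4 BB 86 5E F1 B8 8D 8C C2 BF C9 AD.

C4 AD C3 BD CA 9D F0 90 8C B3 F0 A4 BB 86 5E F1 B8 8D 8C C2 BF C9 AD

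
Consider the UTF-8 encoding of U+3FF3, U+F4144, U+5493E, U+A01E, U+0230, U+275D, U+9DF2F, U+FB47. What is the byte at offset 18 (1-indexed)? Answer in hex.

1-indexed offset 18 is 0-indexed offset 17.
U+3FF3 → 3-byte form E3 BF B3 at offsets 0–2.
U+F4144 → 4-byte form F3 B4 85 84 at offsets 3–6.
U+5493E → 4-byte form F1 94 A4 BE at offsets 7–10.
U+A01E → 3-byte form EA 80 9E at offsets 11–13.
U+0230 → 2-byte form C8 B0 at offsets 14–15.
U+275D → 3-byte form E2 9D 9D at offsets 16–18.
Offset 17 falls in char 6's range; it's byte 2 of E2 9D 9D = 0x9D.

0x9D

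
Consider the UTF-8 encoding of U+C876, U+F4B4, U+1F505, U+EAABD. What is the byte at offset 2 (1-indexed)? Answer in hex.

1-indexed offset 2 is 0-indexed offset 1.
U+C876 → 3-byte form EC A1 B6 at offsets 0–2.
Offset 1 falls in char 1's range; it's byte 2 of EC A1 B6 = 0xA1.

0xA1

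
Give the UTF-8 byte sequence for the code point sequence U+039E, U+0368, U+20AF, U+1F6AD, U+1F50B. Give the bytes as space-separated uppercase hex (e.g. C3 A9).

U+039E: 2-byte form → CE 9E.
U+0368: 2-byte form → CD A8.
U+20AF: 3-byte form → E2 82 AF.
U+1F6AD: 4-byte form → F0 9F 9A AD.
U+1F50B: 4-byte form → F0 9F 94 8B.
Concatenated (15 bytes): CE 9E CD A8 E2 82 AF F0 9F 9A AD F0 9F 94 8B.

CE 9E CD A8 E2 82 AF F0 9F 9A AD F0 9F 94 8B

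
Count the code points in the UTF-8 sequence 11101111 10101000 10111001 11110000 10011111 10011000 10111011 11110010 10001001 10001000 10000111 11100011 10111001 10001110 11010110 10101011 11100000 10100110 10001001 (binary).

Byte at offset 0: 0xEF = 11101111 → 3-byte char (#1). Advance 3.
Byte at offset 3: 0xF0 = 11110000 → 4-byte char (#2). Advance 4.
Byte at offset 7: 0xF2 = 11110010 → 4-byte char (#3). Advance 4.
Byte at offset 11: 0xE3 = 11100011 → 3-byte char (#4). Advance 3.
Byte at offset 14: 0xD6 = 11010110 → 2-byte char (#5). Advance 2.
Byte at offset 16: 0xE0 = 11100000 → 3-byte char (#6). Advance 3.
Reached end at offset 19 after 6 code points.

6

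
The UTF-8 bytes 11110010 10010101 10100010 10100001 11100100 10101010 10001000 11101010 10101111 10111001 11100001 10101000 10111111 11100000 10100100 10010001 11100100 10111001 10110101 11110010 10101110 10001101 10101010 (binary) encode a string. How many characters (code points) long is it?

7

Byte at offset 0: 0xF2 = 11110010 → 4-byte char (#1). Advance 4.
Byte at offset 4: 0xE4 = 11100100 → 3-byte char (#2). Advance 3.
Byte at offset 7: 0xEA = 11101010 → 3-byte char (#3). Advance 3.
Byte at offset 10: 0xE1 = 11100001 → 3-byte char (#4). Advance 3.
Byte at offset 13: 0xE0 = 11100000 → 3-byte char (#5). Advance 3.
Byte at offset 16: 0xE4 = 11100100 → 3-byte char (#6). Advance 3.
Byte at offset 19: 0xF2 = 11110010 → 4-byte char (#7). Advance 4.
Reached end at offset 23 after 7 code points.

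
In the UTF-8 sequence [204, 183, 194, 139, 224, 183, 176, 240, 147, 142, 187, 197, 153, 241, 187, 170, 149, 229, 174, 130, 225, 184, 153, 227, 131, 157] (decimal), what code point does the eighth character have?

Offset 0: leading byte 0xCC = 11001100 → 2-byte char #1 = CC B7.
Offset 2: leading byte 0xC2 = 11000010 → 2-byte char #2 = C2 8B.
Offset 4: leading byte 0xE0 = 11100000 → 3-byte char #3 = E0 B7 B0.
Offset 7: leading byte 0xF0 = 11110000 → 4-byte char #4 = F0 93 8E BB.
Offset 11: leading byte 0xC5 = 11000101 → 2-byte char #5 = C5 99.
Offset 13: leading byte 0xF1 = 11110001 → 4-byte char #6 = F1 BB AA 95.
Offset 17: leading byte 0xE5 = 11100101 → 3-byte char #7 = E5 AE 82.
Offset 20: leading byte 0xE1 = 11100001 → 3-byte char #8 = E1 B8 99.
Leading byte 0xE1 = 11100001 matches 1110xxxx → 3-byte sequence.
Byte 1: 0xE1 = 11100001, payload 0001 (4 bits).
Byte 2: 0xB8 = 10111000 (10xxxxxx ✓), payload 111000.
Byte 3: 0x99 = 10011001 (10xxxxxx ✓), payload 011001.
Concatenate: 0001111000011001 = 0x1E19 (16 bits → U+1E19).

U+1E19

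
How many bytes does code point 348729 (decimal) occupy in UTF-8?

U+55239 = 0x55239. UTF-8 uses 1 byte below 0x80, 2 below 0x800, 3 below 0x10000, 4 up to 0x10FFFF. 0x55239 is in U+10000–U+10FFFF → 4 bytes.

4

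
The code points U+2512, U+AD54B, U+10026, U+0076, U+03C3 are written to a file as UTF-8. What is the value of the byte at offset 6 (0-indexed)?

0x8B

U+2512 → 3-byte form E2 94 92 at offsets 0–2.
U+AD54B → 4-byte form F2 AD 95 8B at offsets 3–6.
Offset 6 falls in char 2's range; it's byte 4 of F2 AD 95 8B = 0x8B.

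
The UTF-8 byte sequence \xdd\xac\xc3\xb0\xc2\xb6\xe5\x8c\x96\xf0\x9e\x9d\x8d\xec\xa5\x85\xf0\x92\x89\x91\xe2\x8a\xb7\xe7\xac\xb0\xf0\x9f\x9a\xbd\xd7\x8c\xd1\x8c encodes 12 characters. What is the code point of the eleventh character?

Offset 0: leading byte 0xDD = 11011101 → 2-byte char #1 = DD AC.
Offset 2: leading byte 0xC3 = 11000011 → 2-byte char #2 = C3 B0.
Offset 4: leading byte 0xC2 = 11000010 → 2-byte char #3 = C2 B6.
Offset 6: leading byte 0xE5 = 11100101 → 3-byte char #4 = E5 8C 96.
Offset 9: leading byte 0xF0 = 11110000 → 4-byte char #5 = F0 9E 9D 8D.
Offset 13: leading byte 0xEC = 11101100 → 3-byte char #6 = EC A5 85.
Offset 16: leading byte 0xF0 = 11110000 → 4-byte char #7 = F0 92 89 91.
Offset 20: leading byte 0xE2 = 11100010 → 3-byte char #8 = E2 8A B7.
Offset 23: leading byte 0xE7 = 11100111 → 3-byte char #9 = E7 AC B0.
Offset 26: leading byte 0xF0 = 11110000 → 4-byte char #10 = F0 9F 9A BD.
Offset 30: leading byte 0xD7 = 11010111 → 2-byte char #11 = D7 8C.
Leading byte 0xD7 = 11010111 matches 110xxxxx → 2-byte sequence.
Byte 1: 0xD7 = 11010111, payload 10111 (5 bits).
Byte 2: 0x8C = 10001100 (10xxxxxx ✓), payload 001100.
Concatenate: 10111001100 = 0x5CC (11 bits → U+05CC).

U+05CC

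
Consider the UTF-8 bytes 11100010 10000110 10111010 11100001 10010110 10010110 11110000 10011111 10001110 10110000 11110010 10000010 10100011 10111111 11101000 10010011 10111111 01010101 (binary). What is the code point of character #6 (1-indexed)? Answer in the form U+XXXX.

U+0055

Offset 0: leading byte 0xE2 = 11100010 → 3-byte char #1 = E2 86 BA.
Offset 3: leading byte 0xE1 = 11100001 → 3-byte char #2 = E1 96 96.
Offset 6: leading byte 0xF0 = 11110000 → 4-byte char #3 = F0 9F 8E B0.
Offset 10: leading byte 0xF2 = 11110010 → 4-byte char #4 = F2 82 A3 BF.
Offset 14: leading byte 0xE8 = 11101000 → 3-byte char #5 = E8 93 BF.
Offset 17: leading byte 0x55 = 01010101 → 1-byte char #6 = 55.
Leading byte 0x55 = 01010101 matches 0xxxxxxx → 1-byte sequence.
Byte 1: 0x55 = 01010101, payload 1010101 (7 bits).
Concatenate: 1010101 = 0x55 (7 bits → U+0055).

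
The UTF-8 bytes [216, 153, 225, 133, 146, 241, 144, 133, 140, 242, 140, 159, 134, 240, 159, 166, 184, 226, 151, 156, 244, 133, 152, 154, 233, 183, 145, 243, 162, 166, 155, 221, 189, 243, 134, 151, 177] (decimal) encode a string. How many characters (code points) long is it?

Byte at offset 0: 0xD8 = 11011000 → 2-byte char (#1). Advance 2.
Byte at offset 2: 0xE1 = 11100001 → 3-byte char (#2). Advance 3.
Byte at offset 5: 0xF1 = 11110001 → 4-byte char (#3). Advance 4.
Byte at offset 9: 0xF2 = 11110010 → 4-byte char (#4). Advance 4.
Byte at offset 13: 0xF0 = 11110000 → 4-byte char (#5). Advance 4.
Byte at offset 17: 0xE2 = 11100010 → 3-byte char (#6). Advance 3.
Byte at offset 20: 0xF4 = 11110100 → 4-byte char (#7). Advance 4.
Byte at offset 24: 0xE9 = 11101001 → 3-byte char (#8). Advance 3.
Byte at offset 27: 0xF3 = 11110011 → 4-byte char (#9). Advance 4.
Byte at offset 31: 0xDD = 11011101 → 2-byte char (#10). Advance 2.
Byte at offset 33: 0xF3 = 11110011 → 4-byte char (#11). Advance 4.
Reached end at offset 37 after 11 code points.

11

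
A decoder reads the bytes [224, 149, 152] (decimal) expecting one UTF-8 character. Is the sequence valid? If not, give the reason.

invalid (overlong encoding)

Leading byte 0xE0 = 11100000 → 3-byte form.
Continuation bytes all match 10xxxxxx. Payload decodes to 0x558.
But 0x558 < 0x800, the minimum for a 3-byte sequence — this is an overlong encoding.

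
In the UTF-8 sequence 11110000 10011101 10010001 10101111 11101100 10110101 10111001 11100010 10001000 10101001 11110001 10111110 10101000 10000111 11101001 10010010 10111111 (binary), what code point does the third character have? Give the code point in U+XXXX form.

U+2229

Offset 0: leading byte 0xF0 = 11110000 → 4-byte char #1 = F0 9D 91 AF.
Offset 4: leading byte 0xEC = 11101100 → 3-byte char #2 = EC B5 B9.
Offset 7: leading byte 0xE2 = 11100010 → 3-byte char #3 = E2 88 A9.
Leading byte 0xE2 = 11100010 matches 1110xxxx → 3-byte sequence.
Byte 1: 0xE2 = 11100010, payload 0010 (4 bits).
Byte 2: 0x88 = 10001000 (10xxxxxx ✓), payload 001000.
Byte 3: 0xA9 = 10101001 (10xxxxxx ✓), payload 101001.
Concatenate: 0010001000101001 = 0x2229 (16 bits → U+2229).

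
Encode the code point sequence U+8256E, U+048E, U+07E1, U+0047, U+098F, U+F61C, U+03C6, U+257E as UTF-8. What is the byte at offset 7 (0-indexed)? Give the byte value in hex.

U+8256E → 4-byte form F2 82 95 AE at offsets 0–3.
U+048E → 2-byte form D2 8E at offsets 4–5.
U+07E1 → 2-byte form DF A1 at offsets 6–7.
Offset 7 falls in char 3's range; it's byte 2 of DF A1 = 0xA1.

0xA1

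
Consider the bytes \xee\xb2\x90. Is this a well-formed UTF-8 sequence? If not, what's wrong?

valid

Leading byte 0xEE = 11101110 → 3-byte form.
Continuation bytes 0xB2=10110010, 0x90=10010000 all match 10xxxxxx.
Decoded value 0xEC90 is ≥ 0x800 (shortest form) and not a surrogate.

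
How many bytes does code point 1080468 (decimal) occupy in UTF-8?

4

U+107C94 = 0x107C94. UTF-8 uses 1 byte below 0x80, 2 below 0x800, 3 below 0x10000, 4 up to 0x10FFFF. 0x107C94 is in U+10000–U+10FFFF → 4 bytes.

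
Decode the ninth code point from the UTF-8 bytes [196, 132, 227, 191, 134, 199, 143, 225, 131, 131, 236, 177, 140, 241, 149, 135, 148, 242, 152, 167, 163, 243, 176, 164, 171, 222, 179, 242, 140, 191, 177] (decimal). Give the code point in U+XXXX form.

U+07B3

Offset 0: leading byte 0xC4 = 11000100 → 2-byte char #1 = C4 84.
Offset 2: leading byte 0xE3 = 11100011 → 3-byte char #2 = E3 BF 86.
Offset 5: leading byte 0xC7 = 11000111 → 2-byte char #3 = C7 8F.
Offset 7: leading byte 0xE1 = 11100001 → 3-byte char #4 = E1 83 83.
Offset 10: leading byte 0xEC = 11101100 → 3-byte char #5 = EC B1 8C.
Offset 13: leading byte 0xF1 = 11110001 → 4-byte char #6 = F1 95 87 94.
Offset 17: leading byte 0xF2 = 11110010 → 4-byte char #7 = F2 98 A7 A3.
Offset 21: leading byte 0xF3 = 11110011 → 4-byte char #8 = F3 B0 A4 AB.
Offset 25: leading byte 0xDE = 11011110 → 2-byte char #9 = DE B3.
Leading byte 0xDE = 11011110 matches 110xxxxx → 2-byte sequence.
Byte 1: 0xDE = 11011110, payload 11110 (5 bits).
Byte 2: 0xB3 = 10110011 (10xxxxxx ✓), payload 110011.
Concatenate: 11110110011 = 0x7B3 (11 bits → U+07B3).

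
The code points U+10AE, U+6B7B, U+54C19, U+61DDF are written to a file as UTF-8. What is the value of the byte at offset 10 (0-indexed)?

U+10AE → 3-byte form E1 82 AE at offsets 0–2.
U+6B7B → 3-byte form E6 AD BB at offsets 3–5.
U+54C19 → 4-byte form F1 94 B0 99 at offsets 6–9.
U+61DDF → 4-byte form F1 A1 B7 9F at offsets 10–13.
Offset 10 falls in char 4's range; it's byte 1 of F1 A1 B7 9F = 0xF1.

0xF1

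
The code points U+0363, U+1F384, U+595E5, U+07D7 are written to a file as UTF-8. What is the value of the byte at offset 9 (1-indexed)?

1-indexed offset 9 is 0-indexed offset 8.
U+0363 → 2-byte form CD A3 at offsets 0–1.
U+1F384 → 4-byte form F0 9F 8E 84 at offsets 2–5.
U+595E5 → 4-byte form F1 99 97 A5 at offsets 6–9.
Offset 8 falls in char 3's range; it's byte 3 of F1 99 97 A5 = 0x97.

0x97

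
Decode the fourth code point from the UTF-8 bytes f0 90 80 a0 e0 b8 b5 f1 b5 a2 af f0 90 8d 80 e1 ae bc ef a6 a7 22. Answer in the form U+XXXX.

Offset 0: leading byte 0xF0 = 11110000 → 4-byte char #1 = F0 90 80 A0.
Offset 4: leading byte 0xE0 = 11100000 → 3-byte char #2 = E0 B8 B5.
Offset 7: leading byte 0xF1 = 11110001 → 4-byte char #3 = F1 B5 A2 AF.
Offset 11: leading byte 0xF0 = 11110000 → 4-byte char #4 = F0 90 8D 80.
Leading byte 0xF0 = 11110000 matches 11110xxx → 4-byte sequence.
Byte 1: 0xF0 = 11110000, payload 000 (3 bits).
Byte 2: 0x90 = 10010000 (10xxxxxx ✓), payload 010000.
Byte 3: 0x8D = 10001101 (10xxxxxx ✓), payload 001101.
Byte 4: 0x80 = 10000000 (10xxxxxx ✓), payload 000000.
Concatenate: 000010000001101000000 = 0x10340 (21 bits → U+10340).

U+10340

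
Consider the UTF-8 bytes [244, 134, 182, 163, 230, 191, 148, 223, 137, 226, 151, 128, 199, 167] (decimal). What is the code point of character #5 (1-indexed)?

U+01E7

Offset 0: leading byte 0xF4 = 11110100 → 4-byte char #1 = F4 86 B6 A3.
Offset 4: leading byte 0xE6 = 11100110 → 3-byte char #2 = E6 BF 94.
Offset 7: leading byte 0xDF = 11011111 → 2-byte char #3 = DF 89.
Offset 9: leading byte 0xE2 = 11100010 → 3-byte char #4 = E2 97 80.
Offset 12: leading byte 0xC7 = 11000111 → 2-byte char #5 = C7 A7.
Leading byte 0xC7 = 11000111 matches 110xxxxx → 2-byte sequence.
Byte 1: 0xC7 = 11000111, payload 00111 (5 bits).
Byte 2: 0xA7 = 10100111 (10xxxxxx ✓), payload 100111.
Concatenate: 00111100111 = 0x1E7 (11 bits → U+01E7).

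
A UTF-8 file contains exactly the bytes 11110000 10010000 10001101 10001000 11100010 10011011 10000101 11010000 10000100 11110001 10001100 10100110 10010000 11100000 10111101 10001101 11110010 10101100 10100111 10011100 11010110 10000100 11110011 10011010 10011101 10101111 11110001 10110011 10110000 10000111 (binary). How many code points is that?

9

Byte at offset 0: 0xF0 = 11110000 → 4-byte char (#1). Advance 4.
Byte at offset 4: 0xE2 = 11100010 → 3-byte char (#2). Advance 3.
Byte at offset 7: 0xD0 = 11010000 → 2-byte char (#3). Advance 2.
Byte at offset 9: 0xF1 = 11110001 → 4-byte char (#4). Advance 4.
Byte at offset 13: 0xE0 = 11100000 → 3-byte char (#5). Advance 3.
Byte at offset 16: 0xF2 = 11110010 → 4-byte char (#6). Advance 4.
Byte at offset 20: 0xD6 = 11010110 → 2-byte char (#7). Advance 2.
Byte at offset 22: 0xF3 = 11110011 → 4-byte char (#8). Advance 4.
Byte at offset 26: 0xF1 = 11110001 → 4-byte char (#9). Advance 4.
Reached end at offset 30 after 9 code points.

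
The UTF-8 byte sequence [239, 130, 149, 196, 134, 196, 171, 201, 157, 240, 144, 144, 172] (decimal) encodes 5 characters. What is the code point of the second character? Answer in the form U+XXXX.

U+0106

Offset 0: leading byte 0xEF = 11101111 → 3-byte char #1 = EF 82 95.
Offset 3: leading byte 0xC4 = 11000100 → 2-byte char #2 = C4 86.
Leading byte 0xC4 = 11000100 matches 110xxxxx → 2-byte sequence.
Byte 1: 0xC4 = 11000100, payload 00100 (5 bits).
Byte 2: 0x86 = 10000110 (10xxxxxx ✓), payload 000110.
Concatenate: 00100000110 = 0x106 (11 bits → U+0106).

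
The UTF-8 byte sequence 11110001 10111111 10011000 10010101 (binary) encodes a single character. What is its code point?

Leading byte 0xF1 = 11110001 matches 11110xxx → 4-byte sequence.
Byte 1: 0xF1 = 11110001, payload 001 (3 bits).
Byte 2: 0xBF = 10111111 (10xxxxxx ✓), payload 111111.
Byte 3: 0x98 = 10011000 (10xxxxxx ✓), payload 011000.
Byte 4: 0x95 = 10010101 (10xxxxxx ✓), payload 010101.
Concatenate: 001111111011000010101 = 0x7F615 (21 bits → U+7F615).

U+7F615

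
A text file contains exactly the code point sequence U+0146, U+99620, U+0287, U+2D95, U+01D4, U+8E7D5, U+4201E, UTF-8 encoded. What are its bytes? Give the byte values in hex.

U+0146: 2-byte form → C5 86.
U+99620: 4-byte form → F2 99 98 A0.
U+0287: 2-byte form → CA 87.
U+2D95: 3-byte form → E2 B6 95.
U+01D4: 2-byte form → C7 94.
U+8E7D5: 4-byte form → F2 8E 9F 95.
U+4201E: 4-byte form → F1 82 80 9E.
Concatenated (21 bytes): C5 86 F2 99 98 A0 CA 87 E2 B6 95 C7 94 F2 8E 9F 95 F1 82 80 9E.

C5 86 F2 99 98 A0 CA 87 E2 B6 95 C7 94 F2 8E 9F 95 F1 82 80 9E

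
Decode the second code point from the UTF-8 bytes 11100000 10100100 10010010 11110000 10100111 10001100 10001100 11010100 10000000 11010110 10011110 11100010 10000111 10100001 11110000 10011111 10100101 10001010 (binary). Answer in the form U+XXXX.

Offset 0: leading byte 0xE0 = 11100000 → 3-byte char #1 = E0 A4 92.
Offset 3: leading byte 0xF0 = 11110000 → 4-byte char #2 = F0 A7 8C 8C.
Leading byte 0xF0 = 11110000 matches 11110xxx → 4-byte sequence.
Byte 1: 0xF0 = 11110000, payload 000 (3 bits).
Byte 2: 0xA7 = 10100111 (10xxxxxx ✓), payload 100111.
Byte 3: 0x8C = 10001100 (10xxxxxx ✓), payload 001100.
Byte 4: 0x8C = 10001100 (10xxxxxx ✓), payload 001100.
Concatenate: 000100111001100001100 = 0x2730C (21 bits → U+2730C).

U+2730C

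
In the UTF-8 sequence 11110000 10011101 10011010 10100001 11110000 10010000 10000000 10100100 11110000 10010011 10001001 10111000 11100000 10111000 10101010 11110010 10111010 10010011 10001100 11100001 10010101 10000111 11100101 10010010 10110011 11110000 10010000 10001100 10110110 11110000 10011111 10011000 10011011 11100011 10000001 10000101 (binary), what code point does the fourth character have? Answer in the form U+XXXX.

U+0E2A

Offset 0: leading byte 0xF0 = 11110000 → 4-byte char #1 = F0 9D 9A A1.
Offset 4: leading byte 0xF0 = 11110000 → 4-byte char #2 = F0 90 80 A4.
Offset 8: leading byte 0xF0 = 11110000 → 4-byte char #3 = F0 93 89 B8.
Offset 12: leading byte 0xE0 = 11100000 → 3-byte char #4 = E0 B8 AA.
Leading byte 0xE0 = 11100000 matches 1110xxxx → 3-byte sequence.
Byte 1: 0xE0 = 11100000, payload 0000 (4 bits).
Byte 2: 0xB8 = 10111000 (10xxxxxx ✓), payload 111000.
Byte 3: 0xAA = 10101010 (10xxxxxx ✓), payload 101010.
Concatenate: 0000111000101010 = 0xE2A (16 bits → U+0E2A).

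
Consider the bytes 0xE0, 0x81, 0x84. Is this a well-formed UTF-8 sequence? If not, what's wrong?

invalid (overlong encoding)

Leading byte 0xE0 = 11100000 → 3-byte form.
Continuation bytes all match 10xxxxxx. Payload decodes to 0x44.
But 0x44 < 0x800, the minimum for a 3-byte sequence — this is an overlong encoding.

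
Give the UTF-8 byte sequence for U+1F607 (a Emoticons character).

F0 9F 98 87

U+1F607 = 0x1F607 = 128519 decimal. In range U+10000–U+10FFFF → 4-byte form: 11110xxx 10xxxxxx 10xxxxxx 10xxxxxx.
Binary (21 bits): 000011111011000000111.
Split 3+6+6+6: 000 | 011111 | 011000 | 000111.
Byte 1: 11110000 = 0xF0.
Byte 2: 10011111 = 0x9F.
Byte 3: 10011000 = 0x98.
Byte 4: 10000111 = 0x87.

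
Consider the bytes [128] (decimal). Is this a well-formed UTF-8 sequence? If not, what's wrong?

invalid (continuation byte with no leading byte)

Byte 0x80 = 10000000 has the form 10xxxxxx — a continuation byte — but there is no preceding leading byte.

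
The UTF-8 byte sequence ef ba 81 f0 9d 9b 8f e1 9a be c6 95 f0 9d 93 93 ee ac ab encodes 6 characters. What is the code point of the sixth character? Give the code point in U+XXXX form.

Offset 0: leading byte 0xEF = 11101111 → 3-byte char #1 = EF BA 81.
Offset 3: leading byte 0xF0 = 11110000 → 4-byte char #2 = F0 9D 9B 8F.
Offset 7: leading byte 0xE1 = 11100001 → 3-byte char #3 = E1 9A BE.
Offset 10: leading byte 0xC6 = 11000110 → 2-byte char #4 = C6 95.
Offset 12: leading byte 0xF0 = 11110000 → 4-byte char #5 = F0 9D 93 93.
Offset 16: leading byte 0xEE = 11101110 → 3-byte char #6 = EE AC AB.
Leading byte 0xEE = 11101110 matches 1110xxxx → 3-byte sequence.
Byte 1: 0xEE = 11101110, payload 1110 (4 bits).
Byte 2: 0xAC = 10101100 (10xxxxxx ✓), payload 101100.
Byte 3: 0xAB = 10101011 (10xxxxxx ✓), payload 101011.
Concatenate: 1110101100101011 = 0xEB2B (16 bits → U+EB2B).

U+EB2B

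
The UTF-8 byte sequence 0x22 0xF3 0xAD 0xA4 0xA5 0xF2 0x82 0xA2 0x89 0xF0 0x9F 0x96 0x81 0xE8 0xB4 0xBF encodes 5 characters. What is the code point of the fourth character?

Offset 0: leading byte 0x22 = 00100010 → 1-byte char #1 = 22.
Offset 1: leading byte 0xF3 = 11110011 → 4-byte char #2 = F3 AD A4 A5.
Offset 5: leading byte 0xF2 = 11110010 → 4-byte char #3 = F2 82 A2 89.
Offset 9: leading byte 0xF0 = 11110000 → 4-byte char #4 = F0 9F 96 81.
Leading byte 0xF0 = 11110000 matches 11110xxx → 4-byte sequence.
Byte 1: 0xF0 = 11110000, payload 000 (3 bits).
Byte 2: 0x9F = 10011111 (10xxxxxx ✓), payload 011111.
Byte 3: 0x96 = 10010110 (10xxxxxx ✓), payload 010110.
Byte 4: 0x81 = 10000001 (10xxxxxx ✓), payload 000001.
Concatenate: 000011111010110000001 = 0x1F581 (21 bits → U+1F581).

U+1F581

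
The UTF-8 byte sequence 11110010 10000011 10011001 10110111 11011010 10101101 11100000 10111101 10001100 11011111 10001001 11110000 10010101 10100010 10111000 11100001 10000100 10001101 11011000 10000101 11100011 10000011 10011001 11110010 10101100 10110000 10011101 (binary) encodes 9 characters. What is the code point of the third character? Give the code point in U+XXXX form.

Offset 0: leading byte 0xF2 = 11110010 → 4-byte char #1 = F2 83 99 B7.
Offset 4: leading byte 0xDA = 11011010 → 2-byte char #2 = DA AD.
Offset 6: leading byte 0xE0 = 11100000 → 3-byte char #3 = E0 BD 8C.
Leading byte 0xE0 = 11100000 matches 1110xxxx → 3-byte sequence.
Byte 1: 0xE0 = 11100000, payload 0000 (4 bits).
Byte 2: 0xBD = 10111101 (10xxxxxx ✓), payload 111101.
Byte 3: 0x8C = 10001100 (10xxxxxx ✓), payload 001100.
Concatenate: 0000111101001100 = 0xF4C (16 bits → U+0F4C).

U+0F4C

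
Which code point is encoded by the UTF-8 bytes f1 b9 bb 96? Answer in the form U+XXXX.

Leading byte 0xF1 = 11110001 matches 11110xxx → 4-byte sequence.
Byte 1: 0xF1 = 11110001, payload 001 (3 bits).
Byte 2: 0xB9 = 10111001 (10xxxxxx ✓), payload 111001.
Byte 3: 0xBB = 10111011 (10xxxxxx ✓), payload 111011.
Byte 4: 0x96 = 10010110 (10xxxxxx ✓), payload 010110.
Concatenate: 001111001111011010110 = 0x79ED6 (21 bits → U+79ED6).

U+79ED6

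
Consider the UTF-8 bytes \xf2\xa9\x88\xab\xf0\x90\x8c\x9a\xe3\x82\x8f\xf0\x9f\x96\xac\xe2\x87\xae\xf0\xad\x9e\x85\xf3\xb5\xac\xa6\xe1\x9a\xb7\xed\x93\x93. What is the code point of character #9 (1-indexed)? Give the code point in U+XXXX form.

Offset 0: leading byte 0xF2 = 11110010 → 4-byte char #1 = F2 A9 88 AB.
Offset 4: leading byte 0xF0 = 11110000 → 4-byte char #2 = F0 90 8C 9A.
Offset 8: leading byte 0xE3 = 11100011 → 3-byte char #3 = E3 82 8F.
Offset 11: leading byte 0xF0 = 11110000 → 4-byte char #4 = F0 9F 96 AC.
Offset 15: leading byte 0xE2 = 11100010 → 3-byte char #5 = E2 87 AE.
Offset 18: leading byte 0xF0 = 11110000 → 4-byte char #6 = F0 AD 9E 85.
Offset 22: leading byte 0xF3 = 11110011 → 4-byte char #7 = F3 B5 AC A6.
Offset 26: leading byte 0xE1 = 11100001 → 3-byte char #8 = E1 9A B7.
Offset 29: leading byte 0xED = 11101101 → 3-byte char #9 = ED 93 93.
Leading byte 0xED = 11101101 matches 1110xxxx → 3-byte sequence.
Byte 1: 0xED = 11101101, payload 1101 (4 bits).
Byte 2: 0x93 = 10010011 (10xxxxxx ✓), payload 010011.
Byte 3: 0x93 = 10010011 (10xxxxxx ✓), payload 010011.
Concatenate: 1101010011010011 = 0xD4D3 (16 bits → U+D4D3).

U+D4D3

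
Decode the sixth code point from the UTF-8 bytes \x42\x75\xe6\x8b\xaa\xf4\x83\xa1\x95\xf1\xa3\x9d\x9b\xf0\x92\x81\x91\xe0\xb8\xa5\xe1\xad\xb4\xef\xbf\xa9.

U+12051

Offset 0: leading byte 0x42 = 01000010 → 1-byte char #1 = 42.
Offset 1: leading byte 0x75 = 01110101 → 1-byte char #2 = 75.
Offset 2: leading byte 0xE6 = 11100110 → 3-byte char #3 = E6 8B AA.
Offset 5: leading byte 0xF4 = 11110100 → 4-byte char #4 = F4 83 A1 95.
Offset 9: leading byte 0xF1 = 11110001 → 4-byte char #5 = F1 A3 9D 9B.
Offset 13: leading byte 0xF0 = 11110000 → 4-byte char #6 = F0 92 81 91.
Leading byte 0xF0 = 11110000 matches 11110xxx → 4-byte sequence.
Byte 1: 0xF0 = 11110000, payload 000 (3 bits).
Byte 2: 0x92 = 10010010 (10xxxxxx ✓), payload 010010.
Byte 3: 0x81 = 10000001 (10xxxxxx ✓), payload 000001.
Byte 4: 0x91 = 10010001 (10xxxxxx ✓), payload 010001.
Concatenate: 000010010000001010001 = 0x12051 (21 bits → U+12051).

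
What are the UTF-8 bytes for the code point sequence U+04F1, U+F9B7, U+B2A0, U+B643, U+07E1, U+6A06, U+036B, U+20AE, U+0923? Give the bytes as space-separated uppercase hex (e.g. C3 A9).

D3 B1 EF A6 B7 EB 8A A0 EB 99 83 DF A1 E6 A8 86 CD AB E2 82 AE E0 A4 A3

U+04F1: 2-byte form → D3 B1.
U+F9B7: 3-byte form → EF A6 B7.
U+B2A0: 3-byte form → EB 8A A0.
U+B643: 3-byte form → EB 99 83.
U+07E1: 2-byte form → DF A1.
U+6A06: 3-byte form → E6 A8 86.
U+036B: 2-byte form → CD AB.
U+20AE: 3-byte form → E2 82 AE.
U+0923: 3-byte form → E0 A4 A3.
Concatenated (24 bytes): D3 B1 EF A6 B7 EB 8A A0 EB 99 83 DF A1 E6 A8 86 CD AB E2 82 AE E0 A4 A3.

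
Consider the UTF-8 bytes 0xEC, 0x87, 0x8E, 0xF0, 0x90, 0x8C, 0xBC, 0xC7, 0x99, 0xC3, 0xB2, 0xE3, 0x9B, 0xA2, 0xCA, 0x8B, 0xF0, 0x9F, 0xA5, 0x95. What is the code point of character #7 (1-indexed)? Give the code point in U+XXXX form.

Offset 0: leading byte 0xEC = 11101100 → 3-byte char #1 = EC 87 8E.
Offset 3: leading byte 0xF0 = 11110000 → 4-byte char #2 = F0 90 8C BC.
Offset 7: leading byte 0xC7 = 11000111 → 2-byte char #3 = C7 99.
Offset 9: leading byte 0xC3 = 11000011 → 2-byte char #4 = C3 B2.
Offset 11: leading byte 0xE3 = 11100011 → 3-byte char #5 = E3 9B A2.
Offset 14: leading byte 0xCA = 11001010 → 2-byte char #6 = CA 8B.
Offset 16: leading byte 0xF0 = 11110000 → 4-byte char #7 = F0 9F A5 95.
Leading byte 0xF0 = 11110000 matches 11110xxx → 4-byte sequence.
Byte 1: 0xF0 = 11110000, payload 000 (3 bits).
Byte 2: 0x9F = 10011111 (10xxxxxx ✓), payload 011111.
Byte 3: 0xA5 = 10100101 (10xxxxxx ✓), payload 100101.
Byte 4: 0x95 = 10010101 (10xxxxxx ✓), payload 010101.
Concatenate: 000011111100101010101 = 0x1F955 (21 bits → U+1F955).

U+1F955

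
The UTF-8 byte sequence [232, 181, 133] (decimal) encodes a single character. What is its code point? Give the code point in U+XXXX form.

U+8D45

Leading byte 0xE8 = 11101000 matches 1110xxxx → 3-byte sequence.
Byte 1: 0xE8 = 11101000, payload 1000 (4 bits).
Byte 2: 0xB5 = 10110101 (10xxxxxx ✓), payload 110101.
Byte 3: 0x85 = 10000101 (10xxxxxx ✓), payload 000101.
Concatenate: 1000110101000101 = 0x8D45 (16 bits → U+8D45).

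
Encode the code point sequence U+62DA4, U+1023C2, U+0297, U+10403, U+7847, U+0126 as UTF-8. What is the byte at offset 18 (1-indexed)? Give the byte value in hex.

1-indexed offset 18 is 0-indexed offset 17.
U+62DA4 → 4-byte form F1 A2 B6 A4 at offsets 0–3.
U+1023C2 → 4-byte form F4 82 8F 82 at offsets 4–7.
U+0297 → 2-byte form CA 97 at offsets 8–9.
U+10403 → 4-byte form F0 90 90 83 at offsets 10–13.
U+7847 → 3-byte form E7 A1 87 at offsets 14–16.
U+0126 → 2-byte form C4 A6 at offsets 17–18.
Offset 17 falls in char 6's range; it's byte 1 of C4 A6 = 0xC4.

0xC4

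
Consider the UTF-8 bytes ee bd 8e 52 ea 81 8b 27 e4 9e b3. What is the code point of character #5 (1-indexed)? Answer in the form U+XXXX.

Offset 0: leading byte 0xEE = 11101110 → 3-byte char #1 = EE BD 8E.
Offset 3: leading byte 0x52 = 01010010 → 1-byte char #2 = 52.
Offset 4: leading byte 0xEA = 11101010 → 3-byte char #3 = EA 81 8B.
Offset 7: leading byte 0x27 = 00100111 → 1-byte char #4 = 27.
Offset 8: leading byte 0xE4 = 11100100 → 3-byte char #5 = E4 9E B3.
Leading byte 0xE4 = 11100100 matches 1110xxxx → 3-byte sequence.
Byte 1: 0xE4 = 11100100, payload 0100 (4 bits).
Byte 2: 0x9E = 10011110 (10xxxxxx ✓), payload 011110.
Byte 3: 0xB3 = 10110011 (10xxxxxx ✓), payload 110011.
Concatenate: 0100011110110011 = 0x47B3 (16 bits → U+47B3).

U+47B3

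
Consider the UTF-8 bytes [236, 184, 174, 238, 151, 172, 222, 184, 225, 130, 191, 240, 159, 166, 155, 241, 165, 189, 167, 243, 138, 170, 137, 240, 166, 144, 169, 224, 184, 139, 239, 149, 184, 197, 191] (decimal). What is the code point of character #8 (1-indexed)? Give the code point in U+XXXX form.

U+26429

Offset 0: leading byte 0xEC = 11101100 → 3-byte char #1 = EC B8 AE.
Offset 3: leading byte 0xEE = 11101110 → 3-byte char #2 = EE 97 AC.
Offset 6: leading byte 0xDE = 11011110 → 2-byte char #3 = DE B8.
Offset 8: leading byte 0xE1 = 11100001 → 3-byte char #4 = E1 82 BF.
Offset 11: leading byte 0xF0 = 11110000 → 4-byte char #5 = F0 9F A6 9B.
Offset 15: leading byte 0xF1 = 11110001 → 4-byte char #6 = F1 A5 BD A7.
Offset 19: leading byte 0xF3 = 11110011 → 4-byte char #7 = F3 8A AA 89.
Offset 23: leading byte 0xF0 = 11110000 → 4-byte char #8 = F0 A6 90 A9.
Leading byte 0xF0 = 11110000 matches 11110xxx → 4-byte sequence.
Byte 1: 0xF0 = 11110000, payload 000 (3 bits).
Byte 2: 0xA6 = 10100110 (10xxxxxx ✓), payload 100110.
Byte 3: 0x90 = 10010000 (10xxxxxx ✓), payload 010000.
Byte 4: 0xA9 = 10101001 (10xxxxxx ✓), payload 101001.
Concatenate: 000100110010000101001 = 0x26429 (21 bits → U+26429).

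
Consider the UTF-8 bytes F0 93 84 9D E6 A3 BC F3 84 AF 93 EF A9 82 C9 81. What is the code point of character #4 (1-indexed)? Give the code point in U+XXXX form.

U+FA42

Offset 0: leading byte 0xF0 = 11110000 → 4-byte char #1 = F0 93 84 9D.
Offset 4: leading byte 0xE6 = 11100110 → 3-byte char #2 = E6 A3 BC.
Offset 7: leading byte 0xF3 = 11110011 → 4-byte char #3 = F3 84 AF 93.
Offset 11: leading byte 0xEF = 11101111 → 3-byte char #4 = EF A9 82.
Leading byte 0xEF = 11101111 matches 1110xxxx → 3-byte sequence.
Byte 1: 0xEF = 11101111, payload 1111 (4 bits).
Byte 2: 0xA9 = 10101001 (10xxxxxx ✓), payload 101001.
Byte 3: 0x82 = 10000010 (10xxxxxx ✓), payload 000010.
Concatenate: 1111101001000010 = 0xFA42 (16 bits → U+FA42).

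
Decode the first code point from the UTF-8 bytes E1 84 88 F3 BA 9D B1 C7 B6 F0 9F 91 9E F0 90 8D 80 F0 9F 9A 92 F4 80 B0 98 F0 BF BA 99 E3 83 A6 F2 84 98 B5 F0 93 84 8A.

Offset 0: leading byte 0xE1 = 11100001 → 3-byte char #1 = E1 84 88.
Leading byte 0xE1 = 11100001 matches 1110xxxx → 3-byte sequence.
Byte 1: 0xE1 = 11100001, payload 0001 (4 bits).
Byte 2: 0x84 = 10000100 (10xxxxxx ✓), payload 000100.
Byte 3: 0x88 = 10001000 (10xxxxxx ✓), payload 001000.
Concatenate: 0001000100001000 = 0x1108 (16 bits → U+1108).

U+1108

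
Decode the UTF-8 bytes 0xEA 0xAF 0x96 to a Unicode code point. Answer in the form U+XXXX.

Leading byte 0xEA = 11101010 matches 1110xxxx → 3-byte sequence.
Byte 1: 0xEA = 11101010, payload 1010 (4 bits).
Byte 2: 0xAF = 10101111 (10xxxxxx ✓), payload 101111.
Byte 3: 0x96 = 10010110 (10xxxxxx ✓), payload 010110.
Concatenate: 1010101111010110 = 0xABD6 (16 bits → U+ABD6).

U+ABD6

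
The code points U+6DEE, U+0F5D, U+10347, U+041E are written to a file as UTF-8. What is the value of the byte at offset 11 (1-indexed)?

1-indexed offset 11 is 0-indexed offset 10.
U+6DEE → 3-byte form E6 B7 AE at offsets 0–2.
U+0F5D → 3-byte form E0 BD 9D at offsets 3–5.
U+10347 → 4-byte form F0 90 8D 87 at offsets 6–9.
U+041E → 2-byte form D0 9E at offsets 10–11.
Offset 10 falls in char 4's range; it's byte 1 of D0 9E = 0xD0.

0xD0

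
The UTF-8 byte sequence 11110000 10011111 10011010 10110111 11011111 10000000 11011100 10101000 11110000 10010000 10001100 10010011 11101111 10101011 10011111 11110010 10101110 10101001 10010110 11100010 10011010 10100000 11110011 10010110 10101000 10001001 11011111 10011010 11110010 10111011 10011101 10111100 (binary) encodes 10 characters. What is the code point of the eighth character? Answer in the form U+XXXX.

U+D6A09

Offset 0: leading byte 0xF0 = 11110000 → 4-byte char #1 = F0 9F 9A B7.
Offset 4: leading byte 0xDF = 11011111 → 2-byte char #2 = DF 80.
Offset 6: leading byte 0xDC = 11011100 → 2-byte char #3 = DC A8.
Offset 8: leading byte 0xF0 = 11110000 → 4-byte char #4 = F0 90 8C 93.
Offset 12: leading byte 0xEF = 11101111 → 3-byte char #5 = EF AB 9F.
Offset 15: leading byte 0xF2 = 11110010 → 4-byte char #6 = F2 AE A9 96.
Offset 19: leading byte 0xE2 = 11100010 → 3-byte char #7 = E2 9A A0.
Offset 22: leading byte 0xF3 = 11110011 → 4-byte char #8 = F3 96 A8 89.
Leading byte 0xF3 = 11110011 matches 11110xxx → 4-byte sequence.
Byte 1: 0xF3 = 11110011, payload 011 (3 bits).
Byte 2: 0x96 = 10010110 (10xxxxxx ✓), payload 010110.
Byte 3: 0xA8 = 10101000 (10xxxxxx ✓), payload 101000.
Byte 4: 0x89 = 10001001 (10xxxxxx ✓), payload 001001.
Concatenate: 011010110101000001001 = 0xD6A09 (21 bits → U+D6A09).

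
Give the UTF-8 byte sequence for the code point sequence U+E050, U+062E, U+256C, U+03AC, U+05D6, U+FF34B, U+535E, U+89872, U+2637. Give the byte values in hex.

EE 81 90 D8 AE E2 95 AC CE AC D7 96 F3 BF 8D 8B E5 8D 9E F2 89 A1 B2 E2 98 B7

U+E050: 3-byte form → EE 81 90.
U+062E: 2-byte form → D8 AE.
U+256C: 3-byte form → E2 95 AC.
U+03AC: 2-byte form → CE AC.
U+05D6: 2-byte form → D7 96.
U+FF34B: 4-byte form → F3 BF 8D 8B.
U+535E: 3-byte form → E5 8D 9E.
U+89872: 4-byte form → F2 89 A1 B2.
U+2637: 3-byte form → E2 98 B7.
Concatenated (26 bytes): EE 81 90 D8 AE E2 95 AC CE AC D7 96 F3 BF 8D 8B E5 8D 9E F2 89 A1 B2 E2 98 B7.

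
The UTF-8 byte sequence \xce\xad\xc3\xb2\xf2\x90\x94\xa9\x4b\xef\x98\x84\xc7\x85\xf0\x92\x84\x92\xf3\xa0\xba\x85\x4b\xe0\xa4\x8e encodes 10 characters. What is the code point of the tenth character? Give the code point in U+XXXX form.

Offset 0: leading byte 0xCE = 11001110 → 2-byte char #1 = CE AD.
Offset 2: leading byte 0xC3 = 11000011 → 2-byte char #2 = C3 B2.
Offset 4: leading byte 0xF2 = 11110010 → 4-byte char #3 = F2 90 94 A9.
Offset 8: leading byte 0x4B = 01001011 → 1-byte char #4 = 4B.
Offset 9: leading byte 0xEF = 11101111 → 3-byte char #5 = EF 98 84.
Offset 12: leading byte 0xC7 = 11000111 → 2-byte char #6 = C7 85.
Offset 14: leading byte 0xF0 = 11110000 → 4-byte char #7 = F0 92 84 92.
Offset 18: leading byte 0xF3 = 11110011 → 4-byte char #8 = F3 A0 BA 85.
Offset 22: leading byte 0x4B = 01001011 → 1-byte char #9 = 4B.
Offset 23: leading byte 0xE0 = 11100000 → 3-byte char #10 = E0 A4 8E.
Leading byte 0xE0 = 11100000 matches 1110xxxx → 3-byte sequence.
Byte 1: 0xE0 = 11100000, payload 0000 (4 bits).
Byte 2: 0xA4 = 10100100 (10xxxxxx ✓), payload 100100.
Byte 3: 0x8E = 10001110 (10xxxxxx ✓), payload 001110.
Concatenate: 0000100100001110 = 0x90E (16 bits → U+090E).

U+090E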